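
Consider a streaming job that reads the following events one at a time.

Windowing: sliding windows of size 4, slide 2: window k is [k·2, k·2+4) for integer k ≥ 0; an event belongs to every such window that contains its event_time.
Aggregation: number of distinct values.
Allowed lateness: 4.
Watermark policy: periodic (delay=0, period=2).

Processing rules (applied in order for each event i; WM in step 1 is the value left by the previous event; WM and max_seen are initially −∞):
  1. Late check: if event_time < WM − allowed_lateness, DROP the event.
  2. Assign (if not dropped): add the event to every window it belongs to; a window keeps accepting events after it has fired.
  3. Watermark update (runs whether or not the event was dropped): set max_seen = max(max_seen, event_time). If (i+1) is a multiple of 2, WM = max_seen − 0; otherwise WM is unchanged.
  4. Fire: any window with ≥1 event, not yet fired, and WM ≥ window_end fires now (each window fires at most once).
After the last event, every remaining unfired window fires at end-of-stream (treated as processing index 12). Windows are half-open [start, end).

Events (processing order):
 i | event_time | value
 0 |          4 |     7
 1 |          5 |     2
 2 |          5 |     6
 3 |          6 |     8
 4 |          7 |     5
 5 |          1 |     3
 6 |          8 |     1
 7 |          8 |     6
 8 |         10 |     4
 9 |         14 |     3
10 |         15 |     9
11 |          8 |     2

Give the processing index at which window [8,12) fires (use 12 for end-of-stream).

9

i=0 t=4 v=7: → [4,8),[2,6); WM=−∞
i=1 t=5 v=2: → [4,8),[2,6); WM=5
i=2 t=5 v=6: → [4,8),[2,6); WM=5
i=3 t=6 v=8: → [6,10),[4,8); WM=6; [2,6) fires=3
i=4 t=7 v=5: → [6,10),[4,8); WM=6
i=5 t=1 v=3: DROP (t<6-4); WM=7
i=6 t=8 v=1: → [8,12),[6,10); WM=7
i=7 t=8 v=6: → [8,12),[6,10); WM=8; [4,8) fires=5
i=8 t=10 v=4: → [10,14),[8,12); WM=8
i=9 t=14 v=3: → [14,18),[12,16); WM=14; [6,10) fires=4 [8,12) fires=3 [10,14) fires=1
i=10 t=15 v=9: → [14,18),[12,16); WM=14
i=11 t=8 v=2: DROP (t<14-4); WM=15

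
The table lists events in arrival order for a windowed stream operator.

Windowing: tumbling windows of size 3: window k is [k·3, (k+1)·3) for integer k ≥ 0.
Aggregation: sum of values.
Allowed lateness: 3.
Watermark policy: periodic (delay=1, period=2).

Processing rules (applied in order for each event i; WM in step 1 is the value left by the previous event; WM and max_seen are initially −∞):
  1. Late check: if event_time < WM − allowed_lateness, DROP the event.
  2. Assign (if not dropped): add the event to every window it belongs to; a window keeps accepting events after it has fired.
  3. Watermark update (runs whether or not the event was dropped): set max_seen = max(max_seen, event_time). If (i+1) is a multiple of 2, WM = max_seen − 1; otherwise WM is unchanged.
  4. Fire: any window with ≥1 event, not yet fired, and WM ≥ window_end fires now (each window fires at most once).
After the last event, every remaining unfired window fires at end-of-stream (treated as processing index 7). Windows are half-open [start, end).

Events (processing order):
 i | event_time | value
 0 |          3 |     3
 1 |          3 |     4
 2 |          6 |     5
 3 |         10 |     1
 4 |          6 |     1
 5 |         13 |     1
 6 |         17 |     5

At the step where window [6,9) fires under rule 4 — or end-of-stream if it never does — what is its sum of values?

i=0 t=3 v=3: → [3,6); WM=−∞
i=1 t=3 v=4: → [3,6); WM=2
i=2 t=6 v=5: → [6,9); WM=2
i=3 t=10 v=1: → [9,12); WM=9; [3,6) fires=7 [6,9) fires=5
i=4 t=6 v=1: → [6,9); WM=9
i=5 t=13 v=1: → [12,15); WM=12; [9,12) fires=1
i=6 t=17 v=5: → [15,18); WM=12

5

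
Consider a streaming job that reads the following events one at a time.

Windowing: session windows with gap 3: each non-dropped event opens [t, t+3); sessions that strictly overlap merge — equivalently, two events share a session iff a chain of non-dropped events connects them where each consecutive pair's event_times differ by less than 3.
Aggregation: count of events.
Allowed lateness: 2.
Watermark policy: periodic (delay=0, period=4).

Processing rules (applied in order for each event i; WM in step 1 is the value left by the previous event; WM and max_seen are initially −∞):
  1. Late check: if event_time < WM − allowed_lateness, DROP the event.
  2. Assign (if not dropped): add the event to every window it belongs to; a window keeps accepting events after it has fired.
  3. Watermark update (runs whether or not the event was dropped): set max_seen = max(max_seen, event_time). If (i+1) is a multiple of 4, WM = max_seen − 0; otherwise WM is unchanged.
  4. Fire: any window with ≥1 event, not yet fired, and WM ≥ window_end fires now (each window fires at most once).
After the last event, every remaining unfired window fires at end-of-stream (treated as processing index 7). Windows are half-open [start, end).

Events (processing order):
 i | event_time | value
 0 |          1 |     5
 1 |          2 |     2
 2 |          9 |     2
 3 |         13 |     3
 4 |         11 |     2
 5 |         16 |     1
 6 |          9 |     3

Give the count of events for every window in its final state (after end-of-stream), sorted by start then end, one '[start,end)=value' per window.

i=0 t=1 v=5: → [1,4); WM=−∞
i=1 t=2 v=2: → [1,5); WM=−∞
i=2 t=9 v=2: → [9,12); WM=−∞
i=3 t=13 v=3: → [13,16); WM=13
i=4 t=11 v=2: → [9,16); WM=13
i=5 t=16 v=1: → [16,19); WM=13
i=6 t=9 v=3: DROP (t<13-2); WM=13

[1,5)=2 [9,16)=3 [16,19)=1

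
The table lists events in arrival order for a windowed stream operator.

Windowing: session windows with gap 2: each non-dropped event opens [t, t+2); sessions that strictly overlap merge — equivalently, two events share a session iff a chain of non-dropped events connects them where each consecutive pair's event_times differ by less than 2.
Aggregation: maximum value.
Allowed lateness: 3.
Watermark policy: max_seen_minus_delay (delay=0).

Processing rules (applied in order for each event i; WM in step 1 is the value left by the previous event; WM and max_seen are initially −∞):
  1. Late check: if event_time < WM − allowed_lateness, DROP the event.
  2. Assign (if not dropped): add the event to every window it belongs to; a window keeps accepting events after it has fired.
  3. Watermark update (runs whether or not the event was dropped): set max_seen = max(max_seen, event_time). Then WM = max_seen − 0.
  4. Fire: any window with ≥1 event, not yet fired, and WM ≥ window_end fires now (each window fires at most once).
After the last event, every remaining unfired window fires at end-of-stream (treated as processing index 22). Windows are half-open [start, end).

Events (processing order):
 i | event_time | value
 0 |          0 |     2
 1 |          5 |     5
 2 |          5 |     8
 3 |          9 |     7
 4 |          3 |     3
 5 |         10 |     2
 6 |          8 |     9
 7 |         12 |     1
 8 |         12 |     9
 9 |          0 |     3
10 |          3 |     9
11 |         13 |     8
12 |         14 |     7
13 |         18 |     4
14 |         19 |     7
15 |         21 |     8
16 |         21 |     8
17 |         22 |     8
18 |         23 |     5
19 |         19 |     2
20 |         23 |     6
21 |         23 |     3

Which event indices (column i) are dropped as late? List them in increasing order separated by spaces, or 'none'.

i=0 t=0 v=2: → [0,2); WM=0
i=1 t=5 v=5: → [5,7); WM=5
i=2 t=5 v=8: → [5,7); WM=5
i=3 t=9 v=7: → [9,11); WM=9
i=4 t=3 v=3: DROP (t<9-3); WM=9
i=5 t=10 v=2: → [9,12); WM=10
i=6 t=8 v=9: → [8,12); WM=10
i=7 t=12 v=1: → [12,14); WM=12
i=8 t=12 v=9: → [12,14); WM=12
i=9 t=0 v=3: DROP (t<12-3); WM=12
i=10 t=3 v=9: DROP (t<12-3); WM=12
i=11 t=13 v=8: → [12,15); WM=13
i=12 t=14 v=7: → [12,16); WM=14
i=13 t=18 v=4: → [18,20); WM=18
i=14 t=19 v=7: → [18,21); WM=19
i=15 t=21 v=8: → [21,23); WM=21
i=16 t=21 v=8: → [21,23); WM=21
i=17 t=22 v=8: → [21,24); WM=22
i=18 t=23 v=5: → [21,25); WM=23
i=19 t=19 v=2: DROP (t<23-3); WM=23
i=20 t=23 v=6: → [21,25); WM=23
i=21 t=23 v=3: → [21,25); WM=23

4 9 10 19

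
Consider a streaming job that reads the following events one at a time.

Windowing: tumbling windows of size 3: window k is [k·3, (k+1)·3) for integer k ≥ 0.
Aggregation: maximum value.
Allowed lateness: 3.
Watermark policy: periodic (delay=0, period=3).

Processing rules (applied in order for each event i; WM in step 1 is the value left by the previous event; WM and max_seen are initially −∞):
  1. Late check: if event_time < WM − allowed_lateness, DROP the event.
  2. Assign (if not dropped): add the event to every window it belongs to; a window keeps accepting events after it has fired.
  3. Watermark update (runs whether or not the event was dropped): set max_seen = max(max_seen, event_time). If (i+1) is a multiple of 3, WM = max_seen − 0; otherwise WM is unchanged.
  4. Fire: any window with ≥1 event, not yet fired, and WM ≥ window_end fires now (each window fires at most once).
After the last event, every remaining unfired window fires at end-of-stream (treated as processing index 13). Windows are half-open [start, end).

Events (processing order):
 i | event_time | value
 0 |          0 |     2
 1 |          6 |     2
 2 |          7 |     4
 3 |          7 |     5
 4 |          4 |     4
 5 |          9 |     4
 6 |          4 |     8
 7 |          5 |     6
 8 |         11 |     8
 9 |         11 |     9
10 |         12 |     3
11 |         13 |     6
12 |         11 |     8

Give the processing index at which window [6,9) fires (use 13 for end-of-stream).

i=0 t=0 v=2: → [0,3); WM=−∞
i=1 t=6 v=2: → [6,9); WM=−∞
i=2 t=7 v=4: → [6,9); WM=7; [0,3) fires=2
i=3 t=7 v=5: → [6,9); WM=7
i=4 t=4 v=4: → [3,6); WM=7; [3,6) fires=4
i=5 t=9 v=4: → [9,12); WM=9; [6,9) fires=5
i=6 t=4 v=8: DROP (t<9-3); WM=9
i=7 t=5 v=6: DROP (t<9-3); WM=9
i=8 t=11 v=8: → [9,12); WM=11
i=9 t=11 v=9: → [9,12); WM=11
i=10 t=12 v=3: → [12,15); WM=11
i=11 t=13 v=6: → [12,15); WM=13; [9,12) fires=9
i=12 t=11 v=8: → [9,12); WM=13

5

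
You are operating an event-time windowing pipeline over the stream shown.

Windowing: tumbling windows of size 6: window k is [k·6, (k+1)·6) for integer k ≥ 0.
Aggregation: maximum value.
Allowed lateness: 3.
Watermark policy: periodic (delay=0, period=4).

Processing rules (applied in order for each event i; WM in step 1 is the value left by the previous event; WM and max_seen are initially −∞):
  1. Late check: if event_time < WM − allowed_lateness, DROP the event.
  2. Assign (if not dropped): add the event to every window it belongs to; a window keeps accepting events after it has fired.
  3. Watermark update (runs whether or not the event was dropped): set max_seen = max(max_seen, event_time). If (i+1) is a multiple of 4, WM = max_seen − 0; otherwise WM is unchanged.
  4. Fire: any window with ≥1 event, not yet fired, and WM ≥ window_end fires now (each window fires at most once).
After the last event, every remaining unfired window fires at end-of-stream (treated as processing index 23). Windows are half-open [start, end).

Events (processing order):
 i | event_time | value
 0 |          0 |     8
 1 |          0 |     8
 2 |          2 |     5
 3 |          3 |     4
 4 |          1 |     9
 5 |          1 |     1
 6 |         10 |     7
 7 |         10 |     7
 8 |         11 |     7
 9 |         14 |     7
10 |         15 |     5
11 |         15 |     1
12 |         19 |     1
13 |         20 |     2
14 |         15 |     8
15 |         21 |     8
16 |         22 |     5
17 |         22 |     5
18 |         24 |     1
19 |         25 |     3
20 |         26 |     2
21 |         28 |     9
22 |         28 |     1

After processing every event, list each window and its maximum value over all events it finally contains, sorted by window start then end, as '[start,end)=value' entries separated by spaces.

i=0 t=0 v=8: → [0,6); WM=−∞
i=1 t=0 v=8: → [0,6); WM=−∞
i=2 t=2 v=5: → [0,6); WM=−∞
i=3 t=3 v=4: → [0,6); WM=3
i=4 t=1 v=9: → [0,6); WM=3
i=5 t=1 v=1: → [0,6); WM=3
i=6 t=10 v=7: → [6,12); WM=3
i=7 t=10 v=7: → [6,12); WM=10; [0,6) fires=9
i=8 t=11 v=7: → [6,12); WM=10
i=9 t=14 v=7: → [12,18); WM=10
i=10 t=15 v=5: → [12,18); WM=10
i=11 t=15 v=1: → [12,18); WM=15; [6,12) fires=7
i=12 t=19 v=1: → [18,24); WM=15
i=13 t=20 v=2: → [18,24); WM=15
i=14 t=15 v=8: → [12,18); WM=15
i=15 t=21 v=8: → [18,24); WM=21; [12,18) fires=8
i=16 t=22 v=5: → [18,24); WM=21
i=17 t=22 v=5: → [18,24); WM=21
i=18 t=24 v=1: → [24,30); WM=21
i=19 t=25 v=3: → [24,30); WM=25; [18,24) fires=8
i=20 t=26 v=2: → [24,30); WM=25
i=21 t=28 v=9: → [24,30); WM=25
i=22 t=28 v=1: → [24,30); WM=25

[0,6)=9 [6,12)=7 [12,18)=8 [18,24)=8 [24,30)=9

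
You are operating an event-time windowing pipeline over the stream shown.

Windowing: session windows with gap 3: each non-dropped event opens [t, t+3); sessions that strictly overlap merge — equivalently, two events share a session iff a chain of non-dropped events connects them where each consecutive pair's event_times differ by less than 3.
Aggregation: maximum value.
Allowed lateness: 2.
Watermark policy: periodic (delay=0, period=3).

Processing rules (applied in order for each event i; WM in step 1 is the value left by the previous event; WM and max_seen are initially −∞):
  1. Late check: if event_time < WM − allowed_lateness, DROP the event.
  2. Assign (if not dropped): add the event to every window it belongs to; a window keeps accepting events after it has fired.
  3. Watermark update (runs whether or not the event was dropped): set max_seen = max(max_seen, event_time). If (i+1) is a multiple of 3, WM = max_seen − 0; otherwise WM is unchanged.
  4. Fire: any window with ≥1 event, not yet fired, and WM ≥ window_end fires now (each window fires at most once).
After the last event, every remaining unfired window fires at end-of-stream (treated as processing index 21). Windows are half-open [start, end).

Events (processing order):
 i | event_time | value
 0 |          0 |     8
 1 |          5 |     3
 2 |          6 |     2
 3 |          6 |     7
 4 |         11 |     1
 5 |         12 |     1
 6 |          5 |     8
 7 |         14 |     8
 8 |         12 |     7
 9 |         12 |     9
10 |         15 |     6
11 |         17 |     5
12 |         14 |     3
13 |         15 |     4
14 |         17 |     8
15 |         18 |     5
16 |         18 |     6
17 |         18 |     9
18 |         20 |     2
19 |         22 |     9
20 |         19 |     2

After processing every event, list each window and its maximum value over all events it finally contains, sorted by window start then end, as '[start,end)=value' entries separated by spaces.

[0,3)=8 [5,9)=7 [11,25)=9

i=0 t=0 v=8: → [0,3); WM=−∞
i=1 t=5 v=3: → [5,8); WM=−∞
i=2 t=6 v=2: → [5,9); WM=6
i=3 t=6 v=7: → [5,9); WM=6
i=4 t=11 v=1: → [11,14); WM=6
i=5 t=12 v=1: → [11,15); WM=12
i=6 t=5 v=8: DROP (t<12-2); WM=12
i=7 t=14 v=8: → [11,17); WM=12
i=8 t=12 v=7: → [11,17); WM=14
i=9 t=12 v=9: → [11,17); WM=14
i=10 t=15 v=6: → [11,18); WM=14
i=11 t=17 v=5: → [11,20); WM=17
i=12 t=14 v=3: DROP (t<17-2); WM=17
i=13 t=15 v=4: → [11,20); WM=17
i=14 t=17 v=8: → [11,20); WM=17
i=15 t=18 v=5: → [11,21); WM=17
i=16 t=18 v=6: → [11,21); WM=17
i=17 t=18 v=9: → [11,21); WM=18
i=18 t=20 v=2: → [11,23); WM=18
i=19 t=22 v=9: → [11,25); WM=18
i=20 t=19 v=2: → [11,25); WM=22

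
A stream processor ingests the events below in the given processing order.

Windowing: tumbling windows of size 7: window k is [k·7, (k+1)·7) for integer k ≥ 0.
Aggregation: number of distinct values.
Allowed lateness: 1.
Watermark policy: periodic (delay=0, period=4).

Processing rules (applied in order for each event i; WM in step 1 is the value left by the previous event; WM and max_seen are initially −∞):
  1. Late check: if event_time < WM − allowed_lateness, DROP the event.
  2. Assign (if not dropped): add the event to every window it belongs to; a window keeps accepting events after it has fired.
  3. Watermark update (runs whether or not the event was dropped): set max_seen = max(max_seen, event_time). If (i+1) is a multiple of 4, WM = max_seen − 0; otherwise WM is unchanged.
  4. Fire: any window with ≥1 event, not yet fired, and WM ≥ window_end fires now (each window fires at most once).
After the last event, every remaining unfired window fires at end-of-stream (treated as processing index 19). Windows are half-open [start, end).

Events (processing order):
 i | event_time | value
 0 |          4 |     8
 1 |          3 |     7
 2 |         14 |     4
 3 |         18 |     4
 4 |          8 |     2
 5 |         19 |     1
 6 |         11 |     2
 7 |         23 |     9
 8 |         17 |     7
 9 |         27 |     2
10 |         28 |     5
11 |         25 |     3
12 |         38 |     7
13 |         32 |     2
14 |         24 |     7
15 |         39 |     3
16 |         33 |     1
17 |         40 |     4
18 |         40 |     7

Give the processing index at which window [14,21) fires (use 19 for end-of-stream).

7

i=0 t=4 v=8: → [0,7); WM=−∞
i=1 t=3 v=7: → [0,7); WM=−∞
i=2 t=14 v=4: → [14,21); WM=−∞
i=3 t=18 v=4: → [14,21); WM=18; [0,7) fires=2
i=4 t=8 v=2: DROP (t<18-1); WM=18
i=5 t=19 v=1: → [14,21); WM=18
i=6 t=11 v=2: DROP (t<18-1); WM=18
i=7 t=23 v=9: → [21,28); WM=23; [14,21) fires=2
i=8 t=17 v=7: DROP (t<23-1); WM=23
i=9 t=27 v=2: → [21,28); WM=23
i=10 t=28 v=5: → [28,35); WM=23
i=11 t=25 v=3: → [21,28); WM=28; [21,28) fires=3
i=12 t=38 v=7: → [35,42); WM=28
i=13 t=32 v=2: → [28,35); WM=28
i=14 t=24 v=7: DROP (t<28-1); WM=28
i=15 t=39 v=3: → [35,42); WM=39; [28,35) fires=2
i=16 t=33 v=1: DROP (t<39-1); WM=39
i=17 t=40 v=4: → [35,42); WM=39
i=18 t=40 v=7: → [35,42); WM=39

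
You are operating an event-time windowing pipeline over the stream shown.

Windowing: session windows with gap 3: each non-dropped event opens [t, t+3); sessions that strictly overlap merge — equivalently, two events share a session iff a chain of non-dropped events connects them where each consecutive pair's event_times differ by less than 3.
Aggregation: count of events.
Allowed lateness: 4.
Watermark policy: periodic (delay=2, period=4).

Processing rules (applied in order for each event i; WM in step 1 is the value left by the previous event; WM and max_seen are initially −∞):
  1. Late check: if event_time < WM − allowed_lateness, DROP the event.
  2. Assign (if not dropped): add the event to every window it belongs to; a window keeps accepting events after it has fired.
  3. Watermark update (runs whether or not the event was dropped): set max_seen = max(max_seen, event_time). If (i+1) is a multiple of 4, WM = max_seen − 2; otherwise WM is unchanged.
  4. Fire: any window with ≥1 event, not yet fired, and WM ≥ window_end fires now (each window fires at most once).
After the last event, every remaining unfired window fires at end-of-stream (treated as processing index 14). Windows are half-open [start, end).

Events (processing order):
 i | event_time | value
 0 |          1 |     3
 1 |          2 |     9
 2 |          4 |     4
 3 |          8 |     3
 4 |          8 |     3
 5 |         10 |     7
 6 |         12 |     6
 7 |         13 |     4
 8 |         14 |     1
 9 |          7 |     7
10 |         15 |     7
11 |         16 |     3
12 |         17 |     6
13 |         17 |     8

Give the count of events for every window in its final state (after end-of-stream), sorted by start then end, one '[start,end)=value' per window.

i=0 t=1 v=3: → [1,4); WM=−∞
i=1 t=2 v=9: → [1,5); WM=−∞
i=2 t=4 v=4: → [1,7); WM=−∞
i=3 t=8 v=3: → [8,11); WM=6
i=4 t=8 v=3: → [8,11); WM=6
i=5 t=10 v=7: → [8,13); WM=6
i=6 t=12 v=6: → [8,15); WM=6
i=7 t=13 v=4: → [8,16); WM=11
i=8 t=14 v=1: → [8,17); WM=11
i=9 t=7 v=7: → [7,17); WM=11
i=10 t=15 v=7: → [7,18); WM=11
i=11 t=16 v=3: → [7,19); WM=14
i=12 t=17 v=6: → [7,20); WM=14
i=13 t=17 v=8: → [7,20); WM=14

[1,7)=3 [7,20)=11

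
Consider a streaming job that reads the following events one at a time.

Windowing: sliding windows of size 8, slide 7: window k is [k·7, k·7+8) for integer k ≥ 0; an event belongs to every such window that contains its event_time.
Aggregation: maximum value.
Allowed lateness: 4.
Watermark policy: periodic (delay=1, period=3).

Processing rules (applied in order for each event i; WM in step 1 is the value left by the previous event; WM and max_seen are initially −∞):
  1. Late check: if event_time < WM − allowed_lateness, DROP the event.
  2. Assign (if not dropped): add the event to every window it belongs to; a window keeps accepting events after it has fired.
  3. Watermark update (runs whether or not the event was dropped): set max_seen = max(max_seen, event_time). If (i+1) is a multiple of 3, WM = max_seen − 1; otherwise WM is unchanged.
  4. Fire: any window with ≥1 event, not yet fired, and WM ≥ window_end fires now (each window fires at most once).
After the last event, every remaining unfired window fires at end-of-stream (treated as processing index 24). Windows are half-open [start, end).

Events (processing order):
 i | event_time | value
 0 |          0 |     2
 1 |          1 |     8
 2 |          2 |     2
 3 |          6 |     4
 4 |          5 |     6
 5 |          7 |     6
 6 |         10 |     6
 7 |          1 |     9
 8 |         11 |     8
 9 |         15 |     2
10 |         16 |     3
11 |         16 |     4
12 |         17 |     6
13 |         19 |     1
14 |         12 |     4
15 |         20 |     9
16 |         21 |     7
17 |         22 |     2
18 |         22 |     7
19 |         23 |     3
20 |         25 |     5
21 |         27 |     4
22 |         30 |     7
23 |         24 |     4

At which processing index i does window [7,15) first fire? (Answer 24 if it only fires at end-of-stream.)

11

i=0 t=0 v=2: → [0,8); WM=−∞
i=1 t=1 v=8: → [0,8); WM=−∞
i=2 t=2 v=2: → [0,8); WM=1
i=3 t=6 v=4: → [0,8); WM=1
i=4 t=5 v=6: → [0,8); WM=1
i=5 t=7 v=6: → [7,15),[0,8); WM=6
i=6 t=10 v=6: → [7,15); WM=6
i=7 t=1 v=9: DROP (t<6-4); WM=6
i=8 t=11 v=8: → [7,15); WM=10; [0,8) fires=8
i=9 t=15 v=2: → [14,22); WM=10
i=10 t=16 v=3: → [14,22); WM=10
i=11 t=16 v=4: → [14,22); WM=15; [7,15) fires=8
i=12 t=17 v=6: → [14,22); WM=15
i=13 t=19 v=1: → [14,22); WM=15
i=14 t=12 v=4: → [7,15); WM=18
i=15 t=20 v=9: → [14,22); WM=18
i=16 t=21 v=7: → [21,29),[14,22); WM=18
i=17 t=22 v=2: → [21,29); WM=21
i=18 t=22 v=7: → [21,29); WM=21
i=19 t=23 v=3: → [21,29); WM=21
i=20 t=25 v=5: → [21,29); WM=24; [14,22) fires=9
i=21 t=27 v=4: → [21,29); WM=24
i=22 t=30 v=7: → [28,36); WM=24
i=23 t=24 v=4: → [21,29); WM=29; [21,29) fires=7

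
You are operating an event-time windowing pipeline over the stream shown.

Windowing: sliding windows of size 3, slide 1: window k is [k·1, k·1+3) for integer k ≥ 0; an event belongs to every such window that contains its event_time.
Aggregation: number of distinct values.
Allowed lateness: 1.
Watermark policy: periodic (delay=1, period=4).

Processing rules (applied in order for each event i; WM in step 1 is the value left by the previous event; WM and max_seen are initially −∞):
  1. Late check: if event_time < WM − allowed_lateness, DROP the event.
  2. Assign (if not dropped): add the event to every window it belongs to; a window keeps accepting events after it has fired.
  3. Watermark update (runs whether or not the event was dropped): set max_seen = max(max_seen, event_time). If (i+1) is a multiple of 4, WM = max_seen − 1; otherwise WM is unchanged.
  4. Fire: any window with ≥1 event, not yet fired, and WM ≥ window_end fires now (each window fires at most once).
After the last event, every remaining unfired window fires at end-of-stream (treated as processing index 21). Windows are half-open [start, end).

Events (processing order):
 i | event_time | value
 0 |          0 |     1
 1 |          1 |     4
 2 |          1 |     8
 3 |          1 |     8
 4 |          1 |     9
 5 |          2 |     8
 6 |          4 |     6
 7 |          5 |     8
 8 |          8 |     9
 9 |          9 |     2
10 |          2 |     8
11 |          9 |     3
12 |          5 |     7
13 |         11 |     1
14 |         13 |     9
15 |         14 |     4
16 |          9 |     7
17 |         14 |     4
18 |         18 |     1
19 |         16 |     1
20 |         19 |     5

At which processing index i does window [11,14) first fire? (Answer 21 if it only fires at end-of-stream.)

i=0 t=0 v=1: → [0,3); WM=−∞
i=1 t=1 v=4: → [1,4),[0,3); WM=−∞
i=2 t=1 v=8: → [1,4),[0,3); WM=−∞
i=3 t=1 v=8: → [1,4),[0,3); WM=0
i=4 t=1 v=9: → [1,4),[0,3); WM=0
i=5 t=2 v=8: → [2,5),[1,4),[0,3); WM=0
i=6 t=4 v=6: → [4,7),[3,6),[2,5); WM=0
i=7 t=5 v=8: → [5,8),[4,7),[3,6); WM=4; [0,3) fires=4 [1,4) fires=3
i=8 t=8 v=9: → [8,11),[7,10),[6,9); WM=4
i=9 t=9 v=2: → [9,12),[8,11),[7,10); WM=4
i=10 t=2 v=8: DROP (t<4-1); WM=4
i=11 t=9 v=3: → [9,12),[8,11),[7,10); WM=8; [2,5) fires=2 [3,6) fires=2 [4,7) fires=2 [5,8) fires=1
i=12 t=5 v=7: DROP (t<8-1); WM=8
i=13 t=11 v=1: → [11,14),[10,13),[9,12); WM=8
i=14 t=13 v=9: → [13,16),[12,15),[11,14); WM=8
i=15 t=14 v=4: → [14,17),[13,16),[12,15); WM=13; [6,9) fires=1 [7,10) fires=3 [8,11) fires=3 [9,12) fires=3 [10,13) fires=1
i=16 t=9 v=7: DROP (t<13-1); WM=13
i=17 t=14 v=4: → [14,17),[13,16),[12,15); WM=13
i=18 t=18 v=1: → [18,21),[17,20),[16,19); WM=13
i=19 t=16 v=1: → [16,19),[15,18),[14,17); WM=17; [11,14) fires=2 [12,15) fires=2 [13,16) fires=2 [14,17) fires=2
i=20 t=19 v=5: → [19,22),[18,21),[17,20); WM=17

19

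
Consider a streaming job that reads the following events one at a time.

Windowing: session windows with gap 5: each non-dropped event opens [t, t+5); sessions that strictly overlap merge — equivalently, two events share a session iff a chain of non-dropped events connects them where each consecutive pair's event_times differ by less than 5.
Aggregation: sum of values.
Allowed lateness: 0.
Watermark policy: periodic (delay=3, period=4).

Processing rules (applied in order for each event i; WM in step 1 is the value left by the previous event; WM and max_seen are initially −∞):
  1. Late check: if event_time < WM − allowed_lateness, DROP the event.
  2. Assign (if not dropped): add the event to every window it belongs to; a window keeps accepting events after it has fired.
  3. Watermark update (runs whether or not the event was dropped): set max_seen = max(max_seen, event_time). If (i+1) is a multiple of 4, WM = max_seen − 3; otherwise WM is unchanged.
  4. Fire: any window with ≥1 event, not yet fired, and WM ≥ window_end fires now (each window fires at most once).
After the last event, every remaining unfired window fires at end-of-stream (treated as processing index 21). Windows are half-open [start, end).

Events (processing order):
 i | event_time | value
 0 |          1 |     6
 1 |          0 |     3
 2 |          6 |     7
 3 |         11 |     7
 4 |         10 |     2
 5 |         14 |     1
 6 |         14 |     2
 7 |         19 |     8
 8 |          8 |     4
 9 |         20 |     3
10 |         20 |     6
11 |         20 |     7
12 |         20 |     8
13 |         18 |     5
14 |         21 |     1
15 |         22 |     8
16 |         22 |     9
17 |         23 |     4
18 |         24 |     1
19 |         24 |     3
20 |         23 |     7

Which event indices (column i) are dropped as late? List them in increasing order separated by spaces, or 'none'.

8

i=0 t=1 v=6: → [1,6); WM=−∞
i=1 t=0 v=3: → [0,6); WM=−∞
i=2 t=6 v=7: → [6,11); WM=−∞
i=3 t=11 v=7: → [11,16); WM=8
i=4 t=10 v=2: → [6,16); WM=8
i=5 t=14 v=1: → [6,19); WM=8
i=6 t=14 v=2: → [6,19); WM=8
i=7 t=19 v=8: → [19,24); WM=16
i=8 t=8 v=4: DROP (t<16-0); WM=16
i=9 t=20 v=3: → [19,25); WM=16
i=10 t=20 v=6: → [19,25); WM=16
i=11 t=20 v=7: → [19,25); WM=17
i=12 t=20 v=8: → [19,25); WM=17
i=13 t=18 v=5: → [6,25); WM=17
i=14 t=21 v=1: → [6,26); WM=17
i=15 t=22 v=8: → [6,27); WM=19
i=16 t=22 v=9: → [6,27); WM=19
i=17 t=23 v=4: → [6,28); WM=19
i=18 t=24 v=1: → [6,29); WM=19
i=19 t=24 v=3: → [6,29); WM=21
i=20 t=23 v=7: → [6,29); WM=21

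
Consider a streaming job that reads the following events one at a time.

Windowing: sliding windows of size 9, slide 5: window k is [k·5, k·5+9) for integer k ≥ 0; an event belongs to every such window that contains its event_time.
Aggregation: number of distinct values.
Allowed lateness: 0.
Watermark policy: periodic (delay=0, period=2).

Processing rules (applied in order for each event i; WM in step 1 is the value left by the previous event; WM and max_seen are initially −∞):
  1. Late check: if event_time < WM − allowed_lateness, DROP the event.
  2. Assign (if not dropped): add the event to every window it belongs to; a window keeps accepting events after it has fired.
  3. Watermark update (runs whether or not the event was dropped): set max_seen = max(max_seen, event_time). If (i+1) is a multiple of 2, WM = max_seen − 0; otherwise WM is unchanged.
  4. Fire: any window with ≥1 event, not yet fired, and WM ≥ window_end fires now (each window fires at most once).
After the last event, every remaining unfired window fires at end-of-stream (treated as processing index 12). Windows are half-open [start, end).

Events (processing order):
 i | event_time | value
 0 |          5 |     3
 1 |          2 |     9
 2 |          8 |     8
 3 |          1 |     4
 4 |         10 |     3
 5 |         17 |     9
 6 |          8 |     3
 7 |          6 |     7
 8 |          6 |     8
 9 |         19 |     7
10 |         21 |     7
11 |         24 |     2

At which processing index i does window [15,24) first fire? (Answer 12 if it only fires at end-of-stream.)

11

i=0 t=5 v=3: → [5,14),[0,9); WM=−∞
i=1 t=2 v=9: → [0,9); WM=5
i=2 t=8 v=8: → [5,14),[0,9); WM=5
i=3 t=1 v=4: DROP (t<5-0); WM=8
i=4 t=10 v=3: → [10,19),[5,14); WM=8
i=5 t=17 v=9: → [15,24),[10,19); WM=17; [0,9) fires=3 [5,14) fires=2
i=6 t=8 v=3: DROP (t<17-0); WM=17
i=7 t=6 v=7: DROP (t<17-0); WM=17
i=8 t=6 v=8: DROP (t<17-0); WM=17
i=9 t=19 v=7: → [15,24); WM=19; [10,19) fires=2
i=10 t=21 v=7: → [20,29),[15,24); WM=19
i=11 t=24 v=2: → [20,29); WM=24; [15,24) fires=2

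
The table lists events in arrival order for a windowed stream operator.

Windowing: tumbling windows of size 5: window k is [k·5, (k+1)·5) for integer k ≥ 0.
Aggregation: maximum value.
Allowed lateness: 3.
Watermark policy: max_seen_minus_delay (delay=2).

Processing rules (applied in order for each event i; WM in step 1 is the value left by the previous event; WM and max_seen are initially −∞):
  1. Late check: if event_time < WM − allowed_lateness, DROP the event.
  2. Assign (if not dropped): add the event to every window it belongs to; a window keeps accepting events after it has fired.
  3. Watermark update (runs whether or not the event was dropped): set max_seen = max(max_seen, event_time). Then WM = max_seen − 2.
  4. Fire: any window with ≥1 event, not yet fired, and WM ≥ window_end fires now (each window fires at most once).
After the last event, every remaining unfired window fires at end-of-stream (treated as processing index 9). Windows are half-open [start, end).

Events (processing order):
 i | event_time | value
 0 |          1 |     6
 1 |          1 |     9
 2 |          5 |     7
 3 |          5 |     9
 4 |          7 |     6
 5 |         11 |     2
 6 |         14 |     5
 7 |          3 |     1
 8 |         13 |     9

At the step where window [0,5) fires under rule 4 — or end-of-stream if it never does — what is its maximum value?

i=0 t=1 v=6: → [0,5); WM=-1
i=1 t=1 v=9: → [0,5); WM=-1
i=2 t=5 v=7: → [5,10); WM=3
i=3 t=5 v=9: → [5,10); WM=3
i=4 t=7 v=6: → [5,10); WM=5; [0,5) fires=9
i=5 t=11 v=2: → [10,15); WM=9
i=6 t=14 v=5: → [10,15); WM=12; [5,10) fires=9
i=7 t=3 v=1: DROP (t<12-3); WM=12
i=8 t=13 v=9: → [10,15); WM=12

9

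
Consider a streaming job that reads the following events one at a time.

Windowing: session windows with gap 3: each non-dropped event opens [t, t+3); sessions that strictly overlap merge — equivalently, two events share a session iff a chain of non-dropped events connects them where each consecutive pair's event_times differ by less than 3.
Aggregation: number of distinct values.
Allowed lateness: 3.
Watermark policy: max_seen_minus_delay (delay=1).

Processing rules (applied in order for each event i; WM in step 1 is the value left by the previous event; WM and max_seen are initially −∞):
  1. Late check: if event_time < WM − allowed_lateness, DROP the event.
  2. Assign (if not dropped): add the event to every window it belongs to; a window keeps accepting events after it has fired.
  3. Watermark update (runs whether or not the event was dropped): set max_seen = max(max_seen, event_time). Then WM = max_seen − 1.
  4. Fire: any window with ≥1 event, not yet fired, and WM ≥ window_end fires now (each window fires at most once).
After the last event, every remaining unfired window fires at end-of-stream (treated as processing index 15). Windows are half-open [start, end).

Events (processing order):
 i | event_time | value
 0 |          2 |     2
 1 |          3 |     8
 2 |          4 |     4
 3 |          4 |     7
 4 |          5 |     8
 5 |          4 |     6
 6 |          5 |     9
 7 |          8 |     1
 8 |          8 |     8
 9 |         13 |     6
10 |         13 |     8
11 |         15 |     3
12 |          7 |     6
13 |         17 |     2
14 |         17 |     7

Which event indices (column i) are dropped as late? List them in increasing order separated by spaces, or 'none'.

i=0 t=2 v=2: → [2,5); WM=1
i=1 t=3 v=8: → [2,6); WM=2
i=2 t=4 v=4: → [2,7); WM=3
i=3 t=4 v=7: → [2,7); WM=3
i=4 t=5 v=8: → [2,8); WM=4
i=5 t=4 v=6: → [2,8); WM=4
i=6 t=5 v=9: → [2,8); WM=4
i=7 t=8 v=1: → [8,11); WM=7
i=8 t=8 v=8: → [8,11); WM=7
i=9 t=13 v=6: → [13,16); WM=12
i=10 t=13 v=8: → [13,16); WM=12
i=11 t=15 v=3: → [13,18); WM=14
i=12 t=7 v=6: DROP (t<14-3); WM=14
i=13 t=17 v=2: → [13,20); WM=16
i=14 t=17 v=7: → [13,20); WM=16

12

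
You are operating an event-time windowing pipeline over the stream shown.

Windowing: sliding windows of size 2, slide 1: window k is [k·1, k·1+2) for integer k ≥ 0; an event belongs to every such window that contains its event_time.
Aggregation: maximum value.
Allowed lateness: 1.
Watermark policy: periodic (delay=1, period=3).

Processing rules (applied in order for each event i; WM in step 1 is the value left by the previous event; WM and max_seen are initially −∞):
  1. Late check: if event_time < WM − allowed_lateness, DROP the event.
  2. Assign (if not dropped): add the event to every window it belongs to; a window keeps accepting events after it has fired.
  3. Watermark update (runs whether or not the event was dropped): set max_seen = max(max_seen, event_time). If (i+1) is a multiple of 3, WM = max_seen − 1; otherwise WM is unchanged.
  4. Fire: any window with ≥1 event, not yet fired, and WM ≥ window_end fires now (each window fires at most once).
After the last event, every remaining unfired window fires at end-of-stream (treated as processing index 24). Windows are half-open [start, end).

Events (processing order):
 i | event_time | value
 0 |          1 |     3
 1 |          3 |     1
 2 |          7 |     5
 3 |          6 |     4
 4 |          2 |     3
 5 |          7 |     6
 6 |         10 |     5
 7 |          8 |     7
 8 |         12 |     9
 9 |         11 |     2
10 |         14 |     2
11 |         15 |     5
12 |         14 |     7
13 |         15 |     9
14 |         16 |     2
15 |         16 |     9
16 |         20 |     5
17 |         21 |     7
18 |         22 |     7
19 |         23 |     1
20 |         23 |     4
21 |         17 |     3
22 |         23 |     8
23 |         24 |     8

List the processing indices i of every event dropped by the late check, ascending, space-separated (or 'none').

i=0 t=1 v=3: → [1,3),[0,2); WM=−∞
i=1 t=3 v=1: → [3,5),[2,4); WM=−∞
i=2 t=7 v=5: → [7,9),[6,8); WM=6; [0,2) fires=3 [1,3) fires=3 [2,4) fires=1 [3,5) fires=1
i=3 t=6 v=4: → [6,8),[5,7); WM=6
i=4 t=2 v=3: DROP (t<6-1); WM=6
i=5 t=7 v=6: → [7,9),[6,8); WM=6
i=6 t=10 v=5: → [10,12),[9,11); WM=6
i=7 t=8 v=7: → [8,10),[7,9); WM=6
i=8 t=12 v=9: → [12,14),[11,13); WM=11; [5,7) fires=4 [6,8) fires=6 [7,9) fires=7 [8,10) fires=7 [9,11) fires=5
i=9 t=11 v=2: → [11,13),[10,12); WM=11
i=10 t=14 v=2: → [14,16),[13,15); WM=11
i=11 t=15 v=5: → [15,17),[14,16); WM=14; [10,12) fires=5 [11,13) fires=9 [12,14) fires=9
i=12 t=14 v=7: → [14,16),[13,15); WM=14
i=13 t=15 v=9: → [15,17),[14,16); WM=14
i=14 t=16 v=2: → [16,18),[15,17); WM=15; [13,15) fires=7
i=15 t=16 v=9: → [16,18),[15,17); WM=15
i=16 t=20 v=5: → [20,22),[19,21); WM=15
i=17 t=21 v=7: → [21,23),[20,22); WM=20; [14,16) fires=9 [15,17) fires=9 [16,18) fires=9
i=18 t=22 v=7: → [22,24),[21,23); WM=20
i=19 t=23 v=1: → [23,25),[22,24); WM=20
i=20 t=23 v=4: → [23,25),[22,24); WM=22; [19,21) fires=5 [20,22) fires=7
i=21 t=17 v=3: DROP (t<22-1); WM=22
i=22 t=23 v=8: → [23,25),[22,24); WM=22
i=23 t=24 v=8: → [24,26),[23,25); WM=23; [21,23) fires=7

4 21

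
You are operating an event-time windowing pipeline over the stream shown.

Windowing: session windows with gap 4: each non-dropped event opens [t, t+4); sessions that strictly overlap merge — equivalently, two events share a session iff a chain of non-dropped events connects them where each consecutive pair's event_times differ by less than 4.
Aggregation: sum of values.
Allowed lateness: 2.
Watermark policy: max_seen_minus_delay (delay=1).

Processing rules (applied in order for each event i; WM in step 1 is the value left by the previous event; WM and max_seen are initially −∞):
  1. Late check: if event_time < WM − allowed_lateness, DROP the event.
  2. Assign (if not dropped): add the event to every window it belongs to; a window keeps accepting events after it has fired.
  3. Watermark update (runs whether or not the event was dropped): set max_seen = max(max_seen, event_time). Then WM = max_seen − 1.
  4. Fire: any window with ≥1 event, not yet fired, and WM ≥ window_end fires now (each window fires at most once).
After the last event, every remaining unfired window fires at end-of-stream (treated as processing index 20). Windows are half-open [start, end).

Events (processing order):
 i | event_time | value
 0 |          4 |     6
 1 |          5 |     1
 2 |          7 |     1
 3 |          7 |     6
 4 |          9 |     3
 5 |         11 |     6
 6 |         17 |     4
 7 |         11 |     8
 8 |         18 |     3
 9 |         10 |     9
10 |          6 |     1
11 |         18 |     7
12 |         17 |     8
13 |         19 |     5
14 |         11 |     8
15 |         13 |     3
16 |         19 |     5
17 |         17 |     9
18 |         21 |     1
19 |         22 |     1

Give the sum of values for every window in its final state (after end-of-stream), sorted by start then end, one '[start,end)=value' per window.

[4,15)=23 [17,26)=43

i=0 t=4 v=6: → [4,8); WM=3
i=1 t=5 v=1: → [4,9); WM=4
i=2 t=7 v=1: → [4,11); WM=6
i=3 t=7 v=6: → [4,11); WM=6
i=4 t=9 v=3: → [4,13); WM=8
i=5 t=11 v=6: → [4,15); WM=10
i=6 t=17 v=4: → [17,21); WM=16
i=7 t=11 v=8: DROP (t<16-2); WM=16
i=8 t=18 v=3: → [17,22); WM=17
i=9 t=10 v=9: DROP (t<17-2); WM=17
i=10 t=6 v=1: DROP (t<17-2); WM=17
i=11 t=18 v=7: → [17,22); WM=17
i=12 t=17 v=8: → [17,22); WM=17
i=13 t=19 v=5: → [17,23); WM=18
i=14 t=11 v=8: DROP (t<18-2); WM=18
i=15 t=13 v=3: DROP (t<18-2); WM=18
i=16 t=19 v=5: → [17,23); WM=18
i=17 t=17 v=9: → [17,23); WM=18
i=18 t=21 v=1: → [17,25); WM=20
i=19 t=22 v=1: → [17,26); WM=21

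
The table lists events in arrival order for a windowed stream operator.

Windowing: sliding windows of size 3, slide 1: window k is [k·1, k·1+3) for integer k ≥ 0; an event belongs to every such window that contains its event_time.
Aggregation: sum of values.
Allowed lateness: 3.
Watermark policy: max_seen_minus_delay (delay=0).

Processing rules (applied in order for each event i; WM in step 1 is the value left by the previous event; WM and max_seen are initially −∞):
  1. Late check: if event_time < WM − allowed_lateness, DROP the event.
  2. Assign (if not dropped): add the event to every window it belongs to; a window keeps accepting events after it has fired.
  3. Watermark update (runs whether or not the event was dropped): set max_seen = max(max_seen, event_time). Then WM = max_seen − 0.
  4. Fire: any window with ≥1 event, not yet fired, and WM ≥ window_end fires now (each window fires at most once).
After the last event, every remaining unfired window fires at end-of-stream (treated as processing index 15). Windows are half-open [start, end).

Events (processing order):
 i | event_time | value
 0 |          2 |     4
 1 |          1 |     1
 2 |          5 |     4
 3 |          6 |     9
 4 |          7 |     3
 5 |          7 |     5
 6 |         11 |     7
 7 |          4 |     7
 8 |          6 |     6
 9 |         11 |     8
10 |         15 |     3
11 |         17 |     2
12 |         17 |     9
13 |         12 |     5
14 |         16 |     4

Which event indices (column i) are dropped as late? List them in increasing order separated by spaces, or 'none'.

7 8 13

i=0 t=2 v=4: → [2,5),[1,4),[0,3); WM=2
i=1 t=1 v=1: → [1,4),[0,3); WM=2
i=2 t=5 v=4: → [5,8),[4,7),[3,6); WM=5; [0,3) fires=5 [1,4) fires=5 [2,5) fires=4
i=3 t=6 v=9: → [6,9),[5,8),[4,7); WM=6; [3,6) fires=4
i=4 t=7 v=3: → [7,10),[6,9),[5,8); WM=7; [4,7) fires=13
i=5 t=7 v=5: → [7,10),[6,9),[5,8); WM=7
i=6 t=11 v=7: → [11,14),[10,13),[9,12); WM=11; [5,8) fires=21 [6,9) fires=17 [7,10) fires=8
i=7 t=4 v=7: DROP (t<11-3); WM=11
i=8 t=6 v=6: DROP (t<11-3); WM=11
i=9 t=11 v=8: → [11,14),[10,13),[9,12); WM=11
i=10 t=15 v=3: → [15,18),[14,17),[13,16); WM=15; [9,12) fires=15 [10,13) fires=15 [11,14) fires=15
i=11 t=17 v=2: → [17,20),[16,19),[15,18); WM=17; [13,16) fires=3 [14,17) fires=3
i=12 t=17 v=9: → [17,20),[16,19),[15,18); WM=17
i=13 t=12 v=5: DROP (t<17-3); WM=17
i=14 t=16 v=4: → [16,19),[15,18),[14,17); WM=17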